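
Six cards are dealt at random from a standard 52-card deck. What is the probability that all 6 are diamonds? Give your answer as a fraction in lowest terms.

There are C(52,6) = 20358520 possible 6-card hands.
Hands that are all diamonds: C(13,6) = 1716.
Probability = 1716/20358520 = 33/391510.

33/391510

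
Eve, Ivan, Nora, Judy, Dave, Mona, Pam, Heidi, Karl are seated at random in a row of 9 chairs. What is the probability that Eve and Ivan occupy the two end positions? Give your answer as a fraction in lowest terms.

There are 9! = 362880 arrangements.
Place Eve and Ivan at the ends in 2 ways, arrange the remaining 7 in 7! = 5040 ways: 2·5040 = 10080.
Probability = 10080/362880 = 1/36.

1/36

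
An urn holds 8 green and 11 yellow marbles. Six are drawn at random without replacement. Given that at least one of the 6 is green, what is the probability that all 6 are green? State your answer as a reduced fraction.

Work in counts. Selections with at least one green: C(19,6) − C(11,6) = 27132 − 462 = 26670.
Of those, selections where all 6 are green: C(8,6) = 28.
Conditional probability = 28/26670 = 2/1905.

2/1905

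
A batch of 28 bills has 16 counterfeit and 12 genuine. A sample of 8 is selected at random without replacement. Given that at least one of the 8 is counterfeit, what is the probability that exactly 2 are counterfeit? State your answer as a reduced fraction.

112/3139

Work in counts. Selections with at least one counterfeit: C(28,8) − C(12,8) = 3108105 − 495 = 3107610.
Of those, selections where exactly 2 are counterfeit: C(16,2)·C(12,6) = 120·924 = 110880.
Conditional probability = 110880/3107610 = 112/3139.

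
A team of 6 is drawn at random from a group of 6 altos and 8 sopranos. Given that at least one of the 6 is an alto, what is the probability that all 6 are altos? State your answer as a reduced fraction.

Work in counts. Selections with at least one alto: C(14,6) − C(8,6) = 3003 − 28 = 2975.
Of those, selections where all 6 are altos: C(6,6) = 1.
Conditional probability = 1/2975.

1/2975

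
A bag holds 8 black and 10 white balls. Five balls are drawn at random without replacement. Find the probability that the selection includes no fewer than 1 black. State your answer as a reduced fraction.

There are C(18,5) = 8568 ways to choose the 5.
The complement is all 5 are white: C(10,5) = 252.
Probability = 1 − 252/8568 = 8316/8568 = 33/34.

33/34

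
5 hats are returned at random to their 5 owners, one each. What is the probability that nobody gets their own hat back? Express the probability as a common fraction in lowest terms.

11/30

There are 5! = 120 assignments.
By inclusion-exclusion, assignments with no fixed points: C(5,0)·5! − C(5,1)·4! + C(5,2)·3! − C(5,3)·2! + C(5,4)·1! − C(5,5)·0! = 44.
Probability = 44/120 = 11/30.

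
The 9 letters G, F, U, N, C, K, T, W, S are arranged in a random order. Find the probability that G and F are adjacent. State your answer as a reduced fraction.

There are 9! = 362880 arrangements.
Treat G and F as a block: 8! arrangements of the blocks × 2 orders within the block = 2·40320 = 80640.
Probability = 80640/362880 = 2/9.

2/9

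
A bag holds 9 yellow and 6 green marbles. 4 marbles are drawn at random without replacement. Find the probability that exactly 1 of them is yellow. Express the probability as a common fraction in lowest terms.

12/91

Total number of selections: C(15,4) = 1365.
Selections with exactly 1 yellow: choose 1 of the 9 yellow and 3 of the 6 green, C(9,1)·C(6,3) = 9·20 = 180.
Probability = 180/1365 = 12/91.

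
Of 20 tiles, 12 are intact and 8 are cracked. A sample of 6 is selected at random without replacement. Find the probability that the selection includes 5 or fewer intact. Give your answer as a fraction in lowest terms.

3153/3230

There are C(20,6) = 38760 ways to choose the 6.
The complement is exactly 6 intact: C(12,6)·C(8,0) = 924.
Probability = 1 − 924/38760 = 37836/38760 = 3153/3230.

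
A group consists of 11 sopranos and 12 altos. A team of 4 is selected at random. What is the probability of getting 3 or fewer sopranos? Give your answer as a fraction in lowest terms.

Total selections: C(23,4) = 8855.
The complement is exactly 4 sopranos: C(11,4)·C(12,0) = 330.
Probability = 1 − 330/8855 = 8525/8855 = 155/161.

155/161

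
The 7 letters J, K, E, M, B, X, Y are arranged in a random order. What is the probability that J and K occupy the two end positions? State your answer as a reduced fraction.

There are 7! = 5040 arrangements.
Place J and K at the ends in 2 ways, arrange the remaining 5 in 5! = 120 ways: 2·120 = 240.
Probability = 240/5040 = 1/21.

1/21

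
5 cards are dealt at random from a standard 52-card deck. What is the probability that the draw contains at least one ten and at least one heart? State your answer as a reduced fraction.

There are C(52,5) = 2598960 possible draws.
By inclusion-exclusion on the complements, draws missing all tens or all hearts: C(48,5) + C(39,5) − C(36,5) = 1712304 + 575757 − 376992 = 1911069.
So draws with at least one of each: 2598960 − 1911069 = 687891, probability 687891/2598960 = 229297/866320.

229297/866320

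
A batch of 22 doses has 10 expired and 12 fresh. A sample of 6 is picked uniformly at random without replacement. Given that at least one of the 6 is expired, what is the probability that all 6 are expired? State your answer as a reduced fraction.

10/3509

Work in counts. Selections with at least one expired: C(22,6) − C(12,6) = 74613 − 924 = 73689.
Of those, selections where all 6 are expired: C(10,6) = 210.
Conditional probability = 210/73689 = 10/3509.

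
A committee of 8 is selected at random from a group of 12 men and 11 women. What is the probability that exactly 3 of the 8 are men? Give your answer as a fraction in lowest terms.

1540/7429

The sample space is all 8-subsets of the 23: C(23,8) = 490314.
Selections with exactly 3 men: choose 3 of the 12 men and 5 of the 11 women, C(12,3)·C(11,5) = 220·462 = 101640.
Probability = 101640/490314 = 1540/7429.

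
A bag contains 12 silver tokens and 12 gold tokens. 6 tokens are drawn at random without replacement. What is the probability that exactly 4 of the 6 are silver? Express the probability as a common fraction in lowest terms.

1485/6118

There are C(24,6) = 134596 ways to choose 6 from 24.
Selections with exactly 4 silver: choose 4 of the 12 silver and 2 of the 12 gold, C(12,4)·C(12,2) = 495·66 = 32670.
Probability = 32670/134596 = 1485/6118.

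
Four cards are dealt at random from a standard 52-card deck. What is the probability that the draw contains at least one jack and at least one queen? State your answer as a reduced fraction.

There are C(52,4) = 270725 possible draws.
By inclusion-exclusion on the complements, draws missing all jacks or all queens: C(48,4) + C(48,4) − C(44,4) = 194580 + 194580 − 135751 = 253409.
So draws with at least one of each: 270725 − 253409 = 17316, probability 17316/270725 = 1332/20825.

1332/20825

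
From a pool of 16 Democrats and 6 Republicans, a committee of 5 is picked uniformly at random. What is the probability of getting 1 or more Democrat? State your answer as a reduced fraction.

4388/4389

There are C(22,5) = 26334 ways to choose the 5.
The complement is all 5 are Republicans: C(6,5) = 6.
Probability = 1 − 6/26334 = 26328/26334 = 4388/4389.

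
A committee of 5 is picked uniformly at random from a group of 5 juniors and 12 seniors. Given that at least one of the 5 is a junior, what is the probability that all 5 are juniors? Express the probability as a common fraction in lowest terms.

1/5396

Work in counts. Selections with at least one junior: C(17,5) − C(12,5) = 6188 − 792 = 5396.
Of those, selections where all 5 are juniors: C(5,5) = 1.
Conditional probability = 1/5396.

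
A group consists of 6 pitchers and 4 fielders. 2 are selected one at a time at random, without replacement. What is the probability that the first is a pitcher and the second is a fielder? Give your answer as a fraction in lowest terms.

Multiply the conditional probabilities at each draw: 6/10 · 4/9 = 24/90 = 4/15.

4/15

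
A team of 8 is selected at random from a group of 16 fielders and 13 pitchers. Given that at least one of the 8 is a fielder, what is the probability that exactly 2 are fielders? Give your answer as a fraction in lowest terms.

80/1667

Work in counts. Selections with at least one fielder: C(29,8) − C(13,8) = 4292145 − 1287 = 4290858.
Of those, selections where exactly 2 are fielders: C(16,2)·C(13,6) = 120·1716 = 205920.
Conditional probability = 205920/4290858 = 80/1667.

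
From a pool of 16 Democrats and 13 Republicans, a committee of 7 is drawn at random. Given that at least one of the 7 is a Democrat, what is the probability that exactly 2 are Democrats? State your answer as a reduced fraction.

Work in counts. Selections with at least one Democrat: C(29,7) − C(13,7) = 1560780 − 1716 = 1559064.
Of those, selections where exactly 2 are Democrats: C(16,2)·C(13,5) = 120·1287 = 154440.
Conditional probability = 154440/1559064 = 495/4997.

495/4997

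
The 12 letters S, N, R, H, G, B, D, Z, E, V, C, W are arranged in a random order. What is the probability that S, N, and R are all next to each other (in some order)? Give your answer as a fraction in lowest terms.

1/22

There are 12! = 479001600 arrangements.
Treat the three as one block: 10! placements × 3! orders within the block = 3628800·6 = 21772800.
Probability = 21772800/479001600 = 1/22.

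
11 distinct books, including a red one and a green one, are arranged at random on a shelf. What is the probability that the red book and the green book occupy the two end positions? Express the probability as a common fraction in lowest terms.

1/55

There are 11! = 39916800 arrangements.
Place the red book and the green book at the ends in 2 ways, arrange the remaining 9 in 9! = 362880 ways: 2·362880 = 725760.
Probability = 725760/39916800 = 1/55.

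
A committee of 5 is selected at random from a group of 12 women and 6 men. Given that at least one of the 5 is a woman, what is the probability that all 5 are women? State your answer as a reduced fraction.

132/1427

Work in counts. Selections with at least one woman: C(18,5) − C(6,5) = 8568 − 6 = 8562.
Of those, selections where all 5 are women: C(12,5) = 792.
Conditional probability = 792/8562 = 132/1427.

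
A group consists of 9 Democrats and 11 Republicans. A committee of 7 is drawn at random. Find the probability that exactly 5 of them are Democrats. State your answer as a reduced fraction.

231/2584

There are C(20,7) = 77520 ways to choose 7 from 20.
Selections with exactly 5 Democrats: choose 5 of the 9 Democrats and 2 of the 11 Republicans, C(9,5)·C(11,2) = 126·55 = 6930.
Probability = 6930/77520 = 231/2584.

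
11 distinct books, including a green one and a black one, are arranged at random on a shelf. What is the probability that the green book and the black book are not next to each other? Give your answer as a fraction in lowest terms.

9/11

There are 11! = 39916800 arrangements.
Arrangements with the green book and the black book adjacent: 2·10! = 7257600.
So not adjacent: 39916800 − 7257600 = 32659200, probability 32659200/39916800 = 9/11.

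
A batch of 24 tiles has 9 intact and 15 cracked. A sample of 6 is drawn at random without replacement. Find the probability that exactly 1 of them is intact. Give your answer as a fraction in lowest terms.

The sample space is all 6-subsets of the 24: C(24,6) = 134596.
Selections with exactly 1 intact: choose 1 of the 9 intact and 5 of the 15 cracked, C(9,1)·C(15,5) = 9·3003 = 27027.
Probability = 27027/134596 = 351/1748.

351/1748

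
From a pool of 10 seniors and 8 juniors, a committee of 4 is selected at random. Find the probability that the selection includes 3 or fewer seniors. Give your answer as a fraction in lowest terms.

There are C(18,4) = 3060 ways to choose the 4.
The complement is exactly 4 seniors: C(10,4)·C(8,0) = 210.
Probability = 1 − 210/3060 = 2850/3060 = 95/102.

95/102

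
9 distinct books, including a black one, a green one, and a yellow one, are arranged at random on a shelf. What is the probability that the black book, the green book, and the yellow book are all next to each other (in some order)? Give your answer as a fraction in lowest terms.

1/12

There are 9! = 362880 arrangements.
Treat the three as one block: 7! placements × 3! orders within the block = 5040·6 = 30240.
Probability = 30240/362880 = 1/12.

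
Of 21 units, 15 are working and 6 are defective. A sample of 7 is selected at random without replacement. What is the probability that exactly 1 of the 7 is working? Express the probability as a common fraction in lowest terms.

There are C(21,7) = 116280 ways to choose 7 from 21.
Selections with exactly 1 working: choose 1 of the 15 working and 6 of the 6 defective, C(15,1)·C(6,6) = 15·1 = 15.
Probability = 15/116280 = 1/7752.

1/7752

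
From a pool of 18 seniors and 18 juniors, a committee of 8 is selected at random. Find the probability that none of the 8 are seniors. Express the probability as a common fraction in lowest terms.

There are C(36,8) = 30260340 possible selections.
Selections with no seniors (all juniors): C(18,8) = 43758.
Probability = 43758/30260340 = 13/8990.

13/8990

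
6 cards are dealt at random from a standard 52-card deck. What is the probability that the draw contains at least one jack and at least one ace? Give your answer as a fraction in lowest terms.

718637/5089630

There are C(52,6) = 20358520 possible draws.
By inclusion-exclusion on the complements, draws missing all jacks or all aces: C(48,6) + C(48,6) − C(44,6) = 12271512 + 12271512 − 7059052 = 17483972.
So draws with at least one of each: 20358520 − 17483972 = 2874548, probability 2874548/20358520 = 718637/5089630.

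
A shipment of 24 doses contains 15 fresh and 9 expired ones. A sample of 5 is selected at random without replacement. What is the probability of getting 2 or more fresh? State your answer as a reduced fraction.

241/253

There are C(24,5) = 42504 ways to choose the 5.
Favorable selections (2 or more fresh): C(15,2)·C(9,3) + C(15,3)·C(9,2) + C(15,4)·C(9,1) + C(15,5)·C(9,0) = 8820 + 16380 + 12285 + 3003 = 40488.
Probability = 40488/42504 = 241/253.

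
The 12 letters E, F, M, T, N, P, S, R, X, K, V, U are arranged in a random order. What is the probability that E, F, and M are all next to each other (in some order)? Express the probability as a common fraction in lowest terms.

There are 12! = 479001600 arrangements.
Treat the three as one block: 10! placements × 3! orders within the block = 3628800·6 = 21772800.
Probability = 21772800/479001600 = 1/22.

1/22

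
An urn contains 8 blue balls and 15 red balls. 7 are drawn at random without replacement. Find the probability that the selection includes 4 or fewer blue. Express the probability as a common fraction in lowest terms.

12571/12903

There are C(23,7) = 245157 ways to choose the 7.
Count the complement (more than 4 blue): C(8,5)·C(15,2) + C(8,6)·C(15,1) + C(8,7)·C(15,0) = 5880 + 420 + 8 = 6308.
Probability = 1 − 6308/245157 = 238849/245157 = 12571/12903.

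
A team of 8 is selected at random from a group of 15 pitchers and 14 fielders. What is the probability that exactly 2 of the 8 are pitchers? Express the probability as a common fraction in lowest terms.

Total number of selections: C(29,8) = 4292145.
Selections with exactly 2 pitchers: choose 2 of the 15 pitchers and 6 of the 14 fielders, C(15,2)·C(14,6) = 105·3003 = 315315.
Probability = 315315/4292145 = 49/667.

49/667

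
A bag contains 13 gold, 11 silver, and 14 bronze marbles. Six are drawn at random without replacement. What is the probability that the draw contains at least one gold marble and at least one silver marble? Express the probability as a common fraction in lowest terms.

There are C(38,6) = 2760681 possible draws.
By inclusion-exclusion on the complements, draws missing all gold or all silver: C(25,6) + C(27,6) − C(14,6) = 177100 + 296010 − 3003 = 470107.
So draws with at least one of each: 2760681 − 470107 = 2290574, probability 2290574/2760681 = 208234/250971.

208234/250971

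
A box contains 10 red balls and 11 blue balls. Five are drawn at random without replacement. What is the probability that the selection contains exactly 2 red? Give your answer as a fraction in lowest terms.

825/2261

There are C(21,5) = 20349 ways to choose 5 from 21.
Selections with exactly 2 red: choose 2 of the 10 red and 3 of the 11 blue, C(10,2)·C(11,3) = 45·165 = 7425.
Probability = 7425/20349 = 825/2261.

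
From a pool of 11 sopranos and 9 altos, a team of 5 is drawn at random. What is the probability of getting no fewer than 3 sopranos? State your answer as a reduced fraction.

There are C(20,5) = 15504 ways to choose the 5.
Favorable selections (no fewer than 3 sopranos): C(11,3)·C(9,2) + C(11,4)·C(9,1) + C(11,5)·C(9,0) = 5940 + 2970 + 462 = 9372.
Probability = 9372/15504 = 781/1292.

781/1292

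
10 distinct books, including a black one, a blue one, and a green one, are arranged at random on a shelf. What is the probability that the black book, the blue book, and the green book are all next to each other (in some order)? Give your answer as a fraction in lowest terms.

There are 10! = 3628800 arrangements.
Treat the three as one block: 8! placements × 3! orders within the block = 40320·6 = 241920.
Probability = 241920/3628800 = 1/15.

1/15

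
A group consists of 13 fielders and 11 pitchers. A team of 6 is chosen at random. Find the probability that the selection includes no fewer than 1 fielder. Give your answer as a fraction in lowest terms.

871/874

There are C(24,6) = 134596 ways to choose the 6.
Favorable selections (no fewer than 1 fielder): C(13,1)·C(11,5) + C(13,2)·C(11,4) + C(13,3)·C(11,3) + C(13,4)·C(11,2) + C(13,5)·C(11,1) + C(13,6)·C(11,0) = 6006 + 25740 + 47190 + 39325 + 14157 + 1716 = 134134.
Probability = 134134/134596 = 871/874.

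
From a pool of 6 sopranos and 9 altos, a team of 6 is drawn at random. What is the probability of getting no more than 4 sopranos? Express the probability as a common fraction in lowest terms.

90/91

Total selections: C(15,6) = 5005.
Count the complement (more than 4 sopranos): C(6,5)·C(9,1) + C(6,6)·C(9,0) = 54 + 1 = 55.
Probability = 1 − 55/5005 = 4950/5005 = 90/91.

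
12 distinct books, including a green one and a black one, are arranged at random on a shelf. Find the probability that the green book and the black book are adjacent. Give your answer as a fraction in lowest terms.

There are 12! = 479001600 arrangements.
Treat the green book and the black book as a block: 11! arrangements of the blocks × 2 orders within the block = 2·39916800 = 79833600.
Probability = 79833600/479001600 = 1/6.

1/6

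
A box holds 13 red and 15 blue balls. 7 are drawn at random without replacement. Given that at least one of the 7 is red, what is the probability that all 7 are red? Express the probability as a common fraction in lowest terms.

4/2745

Work in counts. Selections with at least one red: C(28,7) − C(15,7) = 1184040 − 6435 = 1177605.
Of those, selections where all 7 are red: C(13,7) = 1716.
Conditional probability = 1716/1177605 = 4/2745.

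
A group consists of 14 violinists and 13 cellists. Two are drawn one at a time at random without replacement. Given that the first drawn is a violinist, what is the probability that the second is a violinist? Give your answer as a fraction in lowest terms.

After removing one violinist, 26 remain: 13 violinists and 13 cellists.
So the probability the next is a violinist is 13/26 = 1/2.

1/2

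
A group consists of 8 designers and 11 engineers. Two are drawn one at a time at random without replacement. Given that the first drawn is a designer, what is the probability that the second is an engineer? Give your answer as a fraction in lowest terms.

11/18

After removing one designer, 18 remain: 7 designers and 11 engineers.
So the probability the next is an engineer is 11/18.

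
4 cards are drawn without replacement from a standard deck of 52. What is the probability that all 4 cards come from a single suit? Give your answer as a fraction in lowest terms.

44/4165

There are C(52,4) = 270725 possible 4-card hands.
Hands of one suit: 4 suits × C(13,4) = 4·715 = 2860.
Probability = 2860/270725 = 44/4165.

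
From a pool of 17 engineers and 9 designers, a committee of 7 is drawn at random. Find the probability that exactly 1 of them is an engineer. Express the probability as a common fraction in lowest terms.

357/164450

There are C(26,7) = 657800 ways to choose 7 from 26.
Selections with exactly 1 engineer: choose 1 of the 17 engineers and 6 of the 9 designers, C(17,1)·C(9,6) = 17·84 = 1428.
Probability = 1428/657800 = 357/164450.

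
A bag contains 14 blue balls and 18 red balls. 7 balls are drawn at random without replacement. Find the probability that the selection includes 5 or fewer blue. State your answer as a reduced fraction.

There are C(32,7) = 3365856 ways to choose the 7.
Favorable selections (5 or fewer blue): C(14,0)·C(18,7) + C(14,1)·C(18,6) + C(14,2)·C(18,5) + C(14,3)·C(18,4) + C(14,4)·C(18,3) + C(14,5)·C(18,2) = 31824 + 259896 + 779688 + 1113840 + 816816 + 306306 = 3308370.
Probability = 3308370/3365856 = 42415/43152.

42415/43152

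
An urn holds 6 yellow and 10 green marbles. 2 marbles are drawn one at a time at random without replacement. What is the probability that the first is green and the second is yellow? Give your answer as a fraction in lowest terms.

Multiply the conditional probabilities at each draw: 10/16 · 6/15 = 60/240 = 1/4.

1/4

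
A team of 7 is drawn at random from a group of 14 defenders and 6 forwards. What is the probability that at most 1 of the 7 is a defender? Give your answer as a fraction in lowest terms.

7/38760

Total selections: C(20,7) = 77520.
Favorable selections (at most 1 defender): C(14,1)·C(6,6) = 14.
Probability = 14/77520 = 7/38760.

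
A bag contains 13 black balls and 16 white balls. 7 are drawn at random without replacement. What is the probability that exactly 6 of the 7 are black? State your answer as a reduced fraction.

There are C(29,7) = 1560780 ways to choose 7 from 29.
Selections with exactly 6 black: choose 6 of the 13 black and 1 of the 16 white, C(13,6)·C(16,1) = 1716·16 = 27456.
Probability = 27456/1560780 = 176/10005.

176/10005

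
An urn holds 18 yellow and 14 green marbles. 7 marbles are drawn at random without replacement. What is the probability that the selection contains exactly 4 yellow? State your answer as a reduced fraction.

Total number of selections: C(32,7) = 3365856.
Selections with exactly 4 yellow: choose 4 of the 18 yellow and 3 of the 14 green, C(18,4)·C(14,3) = 3060·364 = 1113840.
Probability = 1113840/3365856 = 595/1798.

595/1798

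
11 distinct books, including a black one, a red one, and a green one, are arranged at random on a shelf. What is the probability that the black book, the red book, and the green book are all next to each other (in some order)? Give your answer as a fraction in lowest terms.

3/55

There are 11! = 39916800 arrangements.
Treat the three as one block: 9! placements × 3! orders within the block = 362880·6 = 2177280.
Probability = 2177280/39916800 = 3/55.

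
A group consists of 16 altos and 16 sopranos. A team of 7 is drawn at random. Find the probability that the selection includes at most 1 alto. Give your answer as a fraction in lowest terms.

671/16182

There are C(32,7) = 3365856 ways to choose the 7.
Favorable selections (at most 1 alto): C(16,0)·C(16,7) + C(16,1)·C(16,6) = 11440 + 128128 = 139568.
Probability = 139568/3365856 = 671/16182.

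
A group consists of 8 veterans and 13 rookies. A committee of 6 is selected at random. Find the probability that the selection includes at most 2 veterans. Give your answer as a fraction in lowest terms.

Total selections: C(21,6) = 54264.
Favorable selections (at most 2 veterans): C(8,0)·C(13,6) + C(8,1)·C(13,5) + C(8,2)·C(13,4) = 1716 + 10296 + 20020 = 32032.
Probability = 32032/54264 = 572/969.

572/969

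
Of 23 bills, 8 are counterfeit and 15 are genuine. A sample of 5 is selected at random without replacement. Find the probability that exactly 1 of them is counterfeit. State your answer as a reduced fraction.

1560/4807

Total number of selections: C(23,5) = 33649.
Selections with exactly 1 counterfeit: choose 1 of the 8 counterfeit and 4 of the 15 genuine, C(8,1)·C(15,4) = 8·1365 = 10920.
Probability = 10920/33649 = 1560/4807.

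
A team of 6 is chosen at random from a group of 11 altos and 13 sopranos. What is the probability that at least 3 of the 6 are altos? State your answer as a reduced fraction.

There are C(24,6) = 134596 ways to choose the 6.
Count the complement (fewer than 3 altos): C(11,0)·C(13,6) + C(11,1)·C(13,5) + C(11,2)·C(13,4) = 1716 + 14157 + 39325 = 55198.
Probability = 1 − 55198/134596 = 79398/134596 = 3609/6118.

3609/6118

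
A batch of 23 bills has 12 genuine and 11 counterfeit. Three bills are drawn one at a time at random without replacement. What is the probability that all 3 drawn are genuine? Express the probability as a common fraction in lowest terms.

Multiply the conditional probabilities at each draw: 12/23 · 11/22 · 10/21 = 1320/10626 = 20/161.

20/161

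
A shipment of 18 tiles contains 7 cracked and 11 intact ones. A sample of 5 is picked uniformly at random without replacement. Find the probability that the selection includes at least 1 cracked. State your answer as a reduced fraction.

Total selections: C(18,5) = 8568.
The complement is all 5 are intact: C(11,5) = 462.
Probability = 1 − 462/8568 = 8106/8568 = 193/204.

193/204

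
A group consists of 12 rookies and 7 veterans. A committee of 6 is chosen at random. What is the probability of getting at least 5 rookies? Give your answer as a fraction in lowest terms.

Total selections: C(19,6) = 27132.
Favorable selections (at least 5 rookies): C(12,5)·C(7,1) + C(12,6)·C(7,0) = 5544 + 924 = 6468.
Probability = 6468/27132 = 77/323.

77/323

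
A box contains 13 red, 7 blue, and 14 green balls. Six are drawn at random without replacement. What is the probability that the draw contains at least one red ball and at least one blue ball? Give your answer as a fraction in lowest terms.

997633/1344904

There are C(34,6) = 1344904 possible draws.
By inclusion-exclusion on the complements, draws missing all red or all blue: C(21,6) + C(27,6) − C(14,6) = 54264 + 296010 − 3003 = 347271.
So draws with at least one of each: 1344904 − 347271 = 997633, probability 997633/1344904.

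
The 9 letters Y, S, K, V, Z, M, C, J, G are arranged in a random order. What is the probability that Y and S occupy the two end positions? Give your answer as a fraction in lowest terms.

There are 9! = 362880 arrangements.
Place Y and S at the ends in 2 ways, arrange the remaining 7 in 7! = 5040 ways: 2·5040 = 10080.
Probability = 10080/362880 = 1/36.

1/36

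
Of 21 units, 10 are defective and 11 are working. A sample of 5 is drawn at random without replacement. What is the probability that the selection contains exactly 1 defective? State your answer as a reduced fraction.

Total number of selections: C(21,5) = 20349.
Selections with exactly 1 defective: choose 1 of the 10 defective and 4 of the 11 working, C(10,1)·C(11,4) = 10·330 = 3300.
Probability = 3300/20349 = 1100/6783.

1100/6783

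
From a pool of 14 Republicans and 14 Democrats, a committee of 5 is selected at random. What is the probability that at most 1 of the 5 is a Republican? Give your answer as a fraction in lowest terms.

There are C(28,5) = 98280 ways to choose the 5.
Favorable selections (at most 1 Republican): C(14,0)·C(14,5) + C(14,1)·C(14,4) = 2002 + 14014 = 16016.
Probability = 16016/98280 = 22/135.

22/135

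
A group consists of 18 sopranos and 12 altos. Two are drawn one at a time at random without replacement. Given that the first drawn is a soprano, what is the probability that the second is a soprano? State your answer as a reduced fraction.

17/29

After removing one soprano, 29 remain: 17 sopranos and 12 altos.
So the probability the next is a soprano is 17/29.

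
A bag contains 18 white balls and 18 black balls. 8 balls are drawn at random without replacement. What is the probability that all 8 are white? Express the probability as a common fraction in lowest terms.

There are C(36,8) = 30260340 possible selections.
Selections with all white: C(18,8) = 43758.
Probability = 43758/30260340 = 13/8990.

13/8990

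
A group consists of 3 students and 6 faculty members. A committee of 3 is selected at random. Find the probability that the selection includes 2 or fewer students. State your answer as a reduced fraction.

83/84

Total selections: C(9,3) = 84.
Favorable selections (2 or fewer students): C(3,0)·C(6,3) + C(3,1)·C(6,2) + C(3,2)·C(6,1) = 20 + 45 + 18 = 83.
Probability = 83/84.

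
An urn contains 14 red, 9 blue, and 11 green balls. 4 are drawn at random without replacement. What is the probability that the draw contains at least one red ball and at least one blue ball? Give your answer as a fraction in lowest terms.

There are C(34,4) = 46376 possible draws.
By inclusion-exclusion on the complements, draws missing all red or all blue: C(20,4) + C(25,4) − C(11,4) = 4845 + 12650 − 330 = 17165.
So draws with at least one of each: 46376 − 17165 = 29211, probability 29211/46376.

29211/46376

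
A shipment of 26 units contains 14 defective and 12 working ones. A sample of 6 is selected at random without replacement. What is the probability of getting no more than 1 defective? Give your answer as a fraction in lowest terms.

Total selections: C(26,6) = 230230.
Favorable selections (no more than 1 defective): C(14,0)·C(12,6) + C(14,1)·C(12,5) = 924 + 11088 = 12012.
Probability = 12012/230230 = 6/115.

6/115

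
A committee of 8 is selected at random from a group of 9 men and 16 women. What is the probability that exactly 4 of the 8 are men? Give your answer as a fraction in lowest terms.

5096/24035

There are C(25,8) = 1081575 ways to choose 8 from 25.
Selections with exactly 4 men: choose 4 of the 9 men and 4 of the 16 women, C(9,4)·C(16,4) = 126·1820 = 229320.
Probability = 229320/1081575 = 5096/24035.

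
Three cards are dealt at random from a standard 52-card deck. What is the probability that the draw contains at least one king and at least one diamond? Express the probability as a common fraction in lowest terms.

There are C(52,3) = 22100 possible draws.
By inclusion-exclusion on the complements, draws missing all kings or all diamonds: C(48,3) + C(39,3) − C(36,3) = 17296 + 9139 − 7140 = 19295.
So draws with at least one of each: 22100 − 19295 = 2805, probability 2805/22100 = 33/260.

33/260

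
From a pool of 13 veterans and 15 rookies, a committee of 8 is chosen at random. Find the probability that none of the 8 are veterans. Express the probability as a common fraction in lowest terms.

There are C(28,8) = 3108105 possible selections.
Selections with no veterans (all rookies): C(15,8) = 6435.
Probability = 6435/3108105 = 1/483.

1/483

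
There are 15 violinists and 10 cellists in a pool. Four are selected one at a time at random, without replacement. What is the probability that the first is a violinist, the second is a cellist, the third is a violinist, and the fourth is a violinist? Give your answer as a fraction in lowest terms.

Multiply the conditional probabilities at each draw: 15/25 · 10/24 · 14/23 · 13/22 = 27300/303600 = 91/1012.

91/1012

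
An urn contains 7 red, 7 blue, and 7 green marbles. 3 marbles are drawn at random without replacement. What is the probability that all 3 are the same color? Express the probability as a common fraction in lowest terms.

3/38

There are C(21,3) = 1330 ways to draw 3 marbles.
All same color: C(7,3) + C(7,3) + C(7,3) = 35 + 35 + 35 = 105.
Probability = 105/1330 = 3/38.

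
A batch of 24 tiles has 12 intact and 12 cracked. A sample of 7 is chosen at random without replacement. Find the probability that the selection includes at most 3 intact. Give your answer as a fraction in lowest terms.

Total selections: C(24,7) = 346104.
Favorable selections (at most 3 intact): C(12,0)·C(12,7) + C(12,1)·C(12,6) + C(12,2)·C(12,5) + C(12,3)·C(12,4) = 792 + 11088 + 52272 + 108900 = 173052.
Probability = 173052/346104 = 1/2.

1/2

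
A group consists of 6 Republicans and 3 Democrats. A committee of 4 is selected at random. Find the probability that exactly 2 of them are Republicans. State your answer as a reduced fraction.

Total number of selections: C(9,4) = 126.
Selections with exactly 2 Republicans: choose 2 of the 6 Republicans and 2 of the 3 Democrats, C(6,2)·C(3,2) = 15·3 = 45.
Probability = 45/126 = 5/14.

5/14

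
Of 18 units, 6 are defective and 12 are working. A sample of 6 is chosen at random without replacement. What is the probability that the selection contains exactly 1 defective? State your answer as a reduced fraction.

396/1547

There are C(18,6) = 18564 ways to choose 6 from 18.
Selections with exactly 1 defective: choose 1 of the 6 defective and 5 of the 12 working, C(6,1)·C(12,5) = 6·792 = 4752.
Probability = 4752/18564 = 396/1547.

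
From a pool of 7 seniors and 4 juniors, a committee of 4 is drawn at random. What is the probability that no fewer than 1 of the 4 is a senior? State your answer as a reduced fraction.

Total selections: C(11,4) = 330.
Favorable selections (no fewer than 1 senior): C(7,1)·C(4,3) + C(7,2)·C(4,2) + C(7,3)·C(4,1) + C(7,4)·C(4,0) = 28 + 126 + 140 + 35 = 329.
Probability = 329/330.

329/330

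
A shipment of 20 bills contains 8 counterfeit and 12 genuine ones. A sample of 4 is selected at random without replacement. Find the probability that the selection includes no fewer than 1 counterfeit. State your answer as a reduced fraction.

290/323

Total selections: C(20,4) = 4845.
The complement is all 4 are genuine: C(12,4) = 495.
Probability = 1 − 495/4845 = 4350/4845 = 290/323.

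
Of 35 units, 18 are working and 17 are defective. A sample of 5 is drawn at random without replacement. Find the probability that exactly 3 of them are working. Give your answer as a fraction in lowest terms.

Total number of selections: C(35,5) = 324632.
Selections with exactly 3 working: choose 3 of the 18 working and 2 of the 17 defective, C(18,3)·C(17,2) = 816·136 = 110976.
Probability = 110976/324632 = 816/2387.

816/2387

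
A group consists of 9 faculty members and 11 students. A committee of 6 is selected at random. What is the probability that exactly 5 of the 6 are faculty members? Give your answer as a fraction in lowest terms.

231/6460

There are C(20,6) = 38760 ways to choose 6 from 20.
Selections with exactly 5 faculty members: choose 5 of the 9 faculty members and 1 of the 11 students, C(9,5)·C(11,1) = 126·11 = 1386.
Probability = 1386/38760 = 231/6460.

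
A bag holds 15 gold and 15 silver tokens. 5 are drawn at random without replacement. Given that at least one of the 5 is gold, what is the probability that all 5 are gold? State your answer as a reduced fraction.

11/511

Work in counts. Selections with at least one gold: C(30,5) − C(15,5) = 142506 − 3003 = 139503.
Of those, selections where all 5 are gold: C(15,5) = 3003.
Conditional probability = 3003/139503 = 11/511.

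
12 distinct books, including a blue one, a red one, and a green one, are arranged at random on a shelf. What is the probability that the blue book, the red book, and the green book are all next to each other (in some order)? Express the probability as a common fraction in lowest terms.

There are 12! = 479001600 arrangements.
Treat the three as one block: 10! placements × 3! orders within the block = 3628800·6 = 21772800.
Probability = 21772800/479001600 = 1/22.

1/22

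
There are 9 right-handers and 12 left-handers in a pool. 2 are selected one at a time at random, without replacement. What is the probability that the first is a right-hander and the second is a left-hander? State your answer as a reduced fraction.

9/35

Multiply the conditional probabilities at each draw: 9/21 · 12/20 = 108/420 = 9/35.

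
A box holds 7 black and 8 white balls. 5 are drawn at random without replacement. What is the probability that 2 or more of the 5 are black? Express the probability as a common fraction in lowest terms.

There are C(15,5) = 3003 ways to choose the 5.
Count the complement (fewer than 2 black): C(7,0)·C(8,5) + C(7,1)·C(8,4) = 56 + 490 = 546.
Probability = 1 − 546/3003 = 2457/3003 = 9/11.

9/11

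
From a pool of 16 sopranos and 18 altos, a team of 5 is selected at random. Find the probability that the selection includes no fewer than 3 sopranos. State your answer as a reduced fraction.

There are C(34,5) = 278256 ways to choose the 5.
Favorable selections (no fewer than 3 sopranos): C(16,3)·C(18,2) + C(16,4)·C(18,1) + C(16,5)·C(18,0) = 85680 + 32760 + 4368 = 122808.
Probability = 122808/278256 = 301/682.

301/682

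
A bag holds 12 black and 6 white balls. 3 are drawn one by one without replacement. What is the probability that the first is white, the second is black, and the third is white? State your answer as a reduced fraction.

Multiply the conditional probabilities at each draw: 6/18 · 12/17 · 5/16 = 360/4896 = 5/68.

5/68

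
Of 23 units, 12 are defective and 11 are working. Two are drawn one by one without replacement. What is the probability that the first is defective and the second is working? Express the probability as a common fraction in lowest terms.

Multiply the conditional probabilities at each draw: 12/23 · 11/22 = 132/506 = 6/23.

6/23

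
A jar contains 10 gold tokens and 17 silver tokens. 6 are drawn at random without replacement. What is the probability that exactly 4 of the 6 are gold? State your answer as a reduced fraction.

952/9867

Total number of selections: C(27,6) = 296010.
Selections with exactly 4 gold: choose 4 of the 10 gold and 2 of the 17 silver, C(10,4)·C(17,2) = 210·136 = 28560.
Probability = 28560/296010 = 952/9867.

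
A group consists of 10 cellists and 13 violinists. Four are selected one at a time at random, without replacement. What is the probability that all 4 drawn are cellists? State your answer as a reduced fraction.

6/253

Multiply the conditional probabilities at each draw: 10/23 · 9/22 · 8/21 · 7/20 = 5040/212520 = 6/253.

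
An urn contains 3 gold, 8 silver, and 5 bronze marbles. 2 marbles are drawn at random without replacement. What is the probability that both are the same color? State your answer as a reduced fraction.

41/120

There are C(16,2) = 120 ways to draw 2 marbles.
All same color: C(3,2) + C(8,2) + C(5,2) = 3 + 28 + 10 = 41.
Probability = 41/120.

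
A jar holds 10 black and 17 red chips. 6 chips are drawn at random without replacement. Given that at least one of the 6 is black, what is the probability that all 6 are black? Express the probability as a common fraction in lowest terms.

Work in counts. Selections with at least one black: C(27,6) − C(17,6) = 296010 − 12376 = 283634.
Of those, selections where all 6 are black: C(10,6) = 210.
Conditional probability = 210/283634 = 105/141817.

105/141817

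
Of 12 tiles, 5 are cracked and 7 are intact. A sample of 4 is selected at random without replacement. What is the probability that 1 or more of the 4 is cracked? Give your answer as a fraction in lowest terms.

Total selections: C(12,4) = 495.
The complement is all 4 are intact: C(7,4) = 35.
Probability = 1 − 35/495 = 460/495 = 92/99.

92/99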